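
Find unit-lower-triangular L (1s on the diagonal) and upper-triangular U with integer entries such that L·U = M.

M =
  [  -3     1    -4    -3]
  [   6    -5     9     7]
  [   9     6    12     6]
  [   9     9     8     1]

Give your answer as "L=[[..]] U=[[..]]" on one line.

L=[[1,0,0,0],[-2,1,0,0],[-3,-3,1,0],[-3,-4,0,1]] U=[[-3,1,-4,-3],[0,-3,1,1],[0,0,3,0],[0,0,0,-4]]

  r1 -= -2·r0 → [0,-3,1,1]
  r2 -= -3·r0 → [0,9,0,-3]
  r3 -= -3·r0 → [0,12,-4,-8]
  r2 -= -3·r1 → [0,0,3,0]
  r3 -= -4·r1 → [0,0,0,-4]
  r3 -= 0·r2 → [0,0,0,-4]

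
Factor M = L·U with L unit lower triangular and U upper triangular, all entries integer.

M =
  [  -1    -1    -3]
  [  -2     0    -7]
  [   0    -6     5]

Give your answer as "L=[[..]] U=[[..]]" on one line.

L=[[1,0,0],[2,1,0],[0,-3,1]] U=[[-1,-1,-3],[0,2,-1],[0,0,2]]

  R1 -= 2·R0 → [0,2,-1]
  R2 -= 0·R0 → [0,-6,5]
  R2 -= -3·R1 → [0,0,2]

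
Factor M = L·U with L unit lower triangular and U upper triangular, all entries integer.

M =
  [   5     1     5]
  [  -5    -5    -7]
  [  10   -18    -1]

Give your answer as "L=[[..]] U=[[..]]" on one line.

  r1 -= -1·r0 → [0,-4,-2]
  r2 -= 2·r0 → [0,-20,-11]
  r2 -= 5·r1 → [0,0,-1]

L=[[1,0,0],[-1,1,0],[2,5,1]] U=[[5,1,5],[0,-4,-2],[0,0,-1]]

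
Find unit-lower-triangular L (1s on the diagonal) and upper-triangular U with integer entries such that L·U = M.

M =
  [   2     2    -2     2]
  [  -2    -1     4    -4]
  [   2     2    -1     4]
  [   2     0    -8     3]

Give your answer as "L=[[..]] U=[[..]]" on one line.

  R1 -= -1·R0 → [0,1,2,-2]
  R2 -= 1·R0 → [0,0,1,2]
  R3 -= 1·R0 → [0,-2,-6,1]
  R2 -= 0·R1 → [0,0,1,2]
  R3 -= -2·R1 → [0,0,-2,-3]
  R3 -= -2·R2 → [0,0,0,1]

L=[[1,0,0,0],[-1,1,0,0],[1,0,1,0],[1,-2,-2,1]] U=[[2,2,-2,2],[0,1,2,-2],[0,0,1,2],[0,0,0,1]]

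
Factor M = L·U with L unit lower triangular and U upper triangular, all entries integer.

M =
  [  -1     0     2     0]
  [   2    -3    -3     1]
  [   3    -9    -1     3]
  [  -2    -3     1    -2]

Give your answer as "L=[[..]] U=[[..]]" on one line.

  R1 -= -2·R0 → [0,-3,1,1]
  R2 -= -3·R0 → [0,-9,5,3]
  R3 -= 2·R0 → [0,-3,-3,-2]
  R2 -= 3·R1 → [0,0,2,0]
  R3 -= 1·R1 → [0,0,-4,-3]
  R3 -= -2·R2 → [0,0,0,-3]

L=[[1,0,0,0],[-2,1,0,0],[-3,3,1,0],[2,1,-2,1]] U=[[-1,0,2,0],[0,-3,1,1],[0,0,2,0],[0,0,0,-3]]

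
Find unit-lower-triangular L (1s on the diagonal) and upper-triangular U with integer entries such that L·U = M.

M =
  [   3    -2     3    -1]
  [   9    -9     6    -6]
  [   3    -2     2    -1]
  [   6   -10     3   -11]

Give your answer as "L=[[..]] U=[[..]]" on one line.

  row1 -= 3·row0 → [0,-3,-3,-3]
  row2 -= 1·row0 → [0,0,-1,0]
  row3 -= 2·row0 → [0,-6,-3,-9]
  row2 -= 0·row1 → [0,0,-1,0]
  row3 -= 2·row1 → [0,0,3,-3]
  row3 -= -3·row2 → [0,0,0,-3]

L=[[1,0,0,0],[3,1,0,0],[1,0,1,0],[2,2,-3,1]] U=[[3,-2,3,-1],[0,-3,-3,-3],[0,0,-1,0],[0,0,0,-3]]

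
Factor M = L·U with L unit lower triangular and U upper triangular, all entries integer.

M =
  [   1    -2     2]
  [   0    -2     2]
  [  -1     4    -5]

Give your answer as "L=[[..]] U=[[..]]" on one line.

L=[[1,0,0],[0,1,0],[-1,-1,1]] U=[[1,-2,2],[0,-2,2],[0,0,-1]]

  r1 -= 0·r0 → [0,-2,2]
  r2 -= -1·r0 → [0,2,-3]
  r2 -= -1·r1 → [0,0,-1]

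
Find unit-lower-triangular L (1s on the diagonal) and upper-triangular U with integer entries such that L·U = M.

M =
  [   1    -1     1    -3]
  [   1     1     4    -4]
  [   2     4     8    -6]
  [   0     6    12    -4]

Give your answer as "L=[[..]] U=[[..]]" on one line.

  r1 -= 1·r0 → [0,2,3,-1]
  r2 -= 2·r0 → [0,6,6,0]
  r3 -= 0·r0 → [0,6,12,-4]
  r2 -= 3·r1 → [0,0,-3,3]
  r3 -= 3·r1 → [0,0,3,-1]
  r3 -= -1·r2 → [0,0,0,2]

L=[[1,0,0,0],[1,1,0,0],[2,3,1,0],[0,3,-1,1]] U=[[1,-1,1,-3],[0,2,3,-1],[0,0,-3,3],[0,0,0,2]]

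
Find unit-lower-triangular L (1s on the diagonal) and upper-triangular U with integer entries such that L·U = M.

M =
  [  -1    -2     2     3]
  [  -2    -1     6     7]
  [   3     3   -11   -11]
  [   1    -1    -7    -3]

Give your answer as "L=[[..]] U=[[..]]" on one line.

  row1 -= 2·row0 → [0,3,2,1]
  row2 -= -3·row0 → [0,-3,-5,-2]
  row3 -= -1·row0 → [0,-3,-5,0]
  row2 -= -1·row1 → [0,0,-3,-1]
  row3 -= -1·row1 → [0,0,-3,1]
  row3 -= 1·row2 → [0,0,0,2]

L=[[1,0,0,0],[2,1,0,0],[-3,-1,1,0],[-1,-1,1,1]] U=[[-1,-2,2,3],[0,3,2,1],[0,0,-3,-1],[0,0,0,2]]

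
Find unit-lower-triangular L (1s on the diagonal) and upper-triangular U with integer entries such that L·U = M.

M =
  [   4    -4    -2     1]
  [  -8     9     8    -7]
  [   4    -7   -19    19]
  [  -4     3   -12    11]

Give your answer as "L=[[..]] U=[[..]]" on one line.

  row1 -= -2·row0 → [0,1,4,-5]
  row2 -= 1·row0 → [0,-3,-17,18]
  row3 -= -1·row0 → [0,-1,-14,12]
  row2 -= -3·row1 → [0,0,-5,3]
  row3 -= -1·row1 → [0,0,-10,7]
  row3 -= 2·row2 → [0,0,0,1]

L=[[1,0,0,0],[-2,1,0,0],[1,-3,1,0],[-1,-1,2,1]] U=[[4,-4,-2,1],[0,1,4,-5],[0,0,-5,3],[0,0,0,1]]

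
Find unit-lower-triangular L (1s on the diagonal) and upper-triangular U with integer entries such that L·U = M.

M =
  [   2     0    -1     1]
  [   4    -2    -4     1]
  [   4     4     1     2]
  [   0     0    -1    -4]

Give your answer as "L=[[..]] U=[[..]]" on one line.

L=[[1,0,0,0],[2,1,0,0],[2,-2,1,0],[0,0,1,1]] U=[[2,0,-1,1],[0,-2,-2,-1],[0,0,-1,-2],[0,0,0,-2]]

  R1 -= 2·R0 → [0,-2,-2,-1]
  R2 -= 2·R0 → [0,4,3,0]
  R3 -= 0·R0 → [0,0,-1,-4]
  R2 -= -2·R1 → [0,0,-1,-2]
  R3 -= 0·R1 → [0,0,-1,-4]
  R3 -= 1·R2 → [0,0,0,-2]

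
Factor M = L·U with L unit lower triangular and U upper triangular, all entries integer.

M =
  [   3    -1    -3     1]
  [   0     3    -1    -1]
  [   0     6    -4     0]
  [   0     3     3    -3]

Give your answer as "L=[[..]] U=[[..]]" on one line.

L=[[1,0,0,0],[0,1,0,0],[0,2,1,0],[0,1,-2,1]] U=[[3,-1,-3,1],[0,3,-1,-1],[0,0,-2,2],[0,0,0,2]]

  row1 -= 0·row0 → [0,3,-1,-1]
  row2 -= 0·row0 → [0,6,-4,0]
  row3 -= 0·row0 → [0,3,3,-3]
  row2 -= 2·row1 → [0,0,-2,2]
  row3 -= 1·row1 → [0,0,4,-2]
  row3 -= -2·row2 → [0,0,0,2]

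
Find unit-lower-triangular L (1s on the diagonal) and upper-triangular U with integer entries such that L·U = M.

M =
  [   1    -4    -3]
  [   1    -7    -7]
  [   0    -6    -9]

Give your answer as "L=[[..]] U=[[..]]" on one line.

L=[[1,0,0],[1,1,0],[0,2,1]] U=[[1,-4,-3],[0,-3,-4],[0,0,-1]]

  r1 -= 1·r0 → [0,-3,-4]
  r2 -= 0·r0 → [0,-6,-9]
  r2 -= 2·r1 → [0,0,-1]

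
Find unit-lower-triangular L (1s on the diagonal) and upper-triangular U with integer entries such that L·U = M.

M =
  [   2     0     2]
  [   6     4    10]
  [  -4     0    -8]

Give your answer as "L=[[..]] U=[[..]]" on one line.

  R1 -= 3·R0 → [0,4,4]
  R2 -= -2·R0 → [0,0,-4]
  R2 -= 0·R1 → [0,0,-4]

L=[[1,0,0],[3,1,0],[-2,0,1]] U=[[2,0,2],[0,4,4],[0,0,-4]]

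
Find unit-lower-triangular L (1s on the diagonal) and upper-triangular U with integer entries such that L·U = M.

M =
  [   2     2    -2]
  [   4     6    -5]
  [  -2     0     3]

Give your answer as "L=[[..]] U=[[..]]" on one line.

  R1 -= 2·R0 → [0,2,-1]
  R2 -= -1·R0 → [0,2,1]
  R2 -= 1·R1 → [0,0,2]

L=[[1,0,0],[2,1,0],[-1,1,1]] U=[[2,2,-2],[0,2,-1],[0,0,2]]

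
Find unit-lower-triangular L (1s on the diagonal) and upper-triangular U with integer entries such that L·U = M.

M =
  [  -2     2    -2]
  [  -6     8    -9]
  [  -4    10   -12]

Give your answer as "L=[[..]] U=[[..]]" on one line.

L=[[1,0,0],[3,1,0],[2,3,1]] U=[[-2,2,-2],[0,2,-3],[0,0,1]]

  row1 -= 3·row0 → [0,2,-3]
  row2 -= 2·row0 → [0,6,-8]
  row2 -= 3·row1 → [0,0,1]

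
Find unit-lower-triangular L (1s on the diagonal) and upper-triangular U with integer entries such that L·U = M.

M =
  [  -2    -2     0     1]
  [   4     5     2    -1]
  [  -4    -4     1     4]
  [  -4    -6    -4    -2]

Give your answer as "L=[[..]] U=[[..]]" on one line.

  R1 -= -2·R0 → [0,1,2,1]
  R2 -= 2·R0 → [0,0,1,2]
  R3 -= 2·R0 → [0,-2,-4,-4]
  R2 -= 0·R1 → [0,0,1,2]
  R3 -= -2·R1 → [0,0,0,-2]
  R3 -= 0·R2 → [0,0,0,-2]

L=[[1,0,0,0],[-2,1,0,0],[2,0,1,0],[2,-2,0,1]] U=[[-2,-2,0,1],[0,1,2,1],[0,0,1,2],[0,0,0,-2]]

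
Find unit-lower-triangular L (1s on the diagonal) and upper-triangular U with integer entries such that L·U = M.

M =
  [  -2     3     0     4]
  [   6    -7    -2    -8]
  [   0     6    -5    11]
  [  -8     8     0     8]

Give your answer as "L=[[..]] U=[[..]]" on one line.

L=[[1,0,0,0],[-3,1,0,0],[0,3,1,0],[4,-2,-4,1]] U=[[-2,3,0,4],[0,2,-2,4],[0,0,1,-1],[0,0,0,-4]]

  r1 -= -3·r0 → [0,2,-2,4]
  r2 -= 0·r0 → [0,6,-5,11]
  r3 -= 4·r0 → [0,-4,0,-8]
  r2 -= 3·r1 → [0,0,1,-1]
  r3 -= -2·r1 → [0,0,-4,0]
  r3 -= -4·r2 → [0,0,0,-4]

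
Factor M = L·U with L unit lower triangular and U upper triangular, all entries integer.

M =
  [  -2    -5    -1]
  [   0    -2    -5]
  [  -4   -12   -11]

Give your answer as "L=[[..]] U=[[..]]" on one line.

  r1 -= 0·r0 → [0,-2,-5]
  r2 -= 2·r0 → [0,-2,-9]
  r2 -= 1·r1 → [0,0,-4]

L=[[1,0,0],[0,1,0],[2,1,1]] U=[[-2,-5,-1],[0,-2,-5],[0,0,-4]]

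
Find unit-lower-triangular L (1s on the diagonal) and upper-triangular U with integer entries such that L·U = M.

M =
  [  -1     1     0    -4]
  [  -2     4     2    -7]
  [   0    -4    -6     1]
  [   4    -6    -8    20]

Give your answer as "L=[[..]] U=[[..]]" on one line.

  r1 -= 2·r0 → [0,2,2,1]
  r2 -= 0·r0 → [0,-4,-6,1]
  r3 -= -4·r0 → [0,-2,-8,4]
  r2 -= -2·r1 → [0,0,-2,3]
  r3 -= -1·r1 → [0,0,-6,5]
  r3 -= 3·r2 → [0,0,0,-4]

L=[[1,0,0,0],[2,1,0,0],[0,-2,1,0],[-4,-1,3,1]] U=[[-1,1,0,-4],[0,2,2,1],[0,0,-2,3],[0,0,0,-4]]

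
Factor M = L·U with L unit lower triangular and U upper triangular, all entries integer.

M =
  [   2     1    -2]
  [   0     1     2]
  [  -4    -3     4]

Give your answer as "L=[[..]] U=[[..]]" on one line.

L=[[1,0,0],[0,1,0],[-2,-1,1]] U=[[2,1,-2],[0,1,2],[0,0,2]]

  row1 -= 0·row0 → [0,1,2]
  row2 -= -2·row0 → [0,-1,0]
  row2 -= -1·row1 → [0,0,2]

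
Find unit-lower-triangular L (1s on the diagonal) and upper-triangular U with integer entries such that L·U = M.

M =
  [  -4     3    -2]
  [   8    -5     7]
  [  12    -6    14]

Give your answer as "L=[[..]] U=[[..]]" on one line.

L=[[1,0,0],[-2,1,0],[-3,3,1]] U=[[-4,3,-2],[0,1,3],[0,0,-1]]

  r1 -= -2·r0 → [0,1,3]
  r2 -= -3·r0 → [0,3,8]
  r2 -= 3·r1 → [0,0,-1]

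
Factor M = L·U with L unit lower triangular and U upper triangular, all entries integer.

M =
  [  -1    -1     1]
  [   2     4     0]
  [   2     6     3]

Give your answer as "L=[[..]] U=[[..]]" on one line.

L=[[1,0,0],[-2,1,0],[-2,2,1]] U=[[-1,-1,1],[0,2,2],[0,0,1]]

  R1 -= -2·R0 → [0,2,2]
  R2 -= -2·R0 → [0,4,5]
  R2 -= 2·R1 → [0,0,1]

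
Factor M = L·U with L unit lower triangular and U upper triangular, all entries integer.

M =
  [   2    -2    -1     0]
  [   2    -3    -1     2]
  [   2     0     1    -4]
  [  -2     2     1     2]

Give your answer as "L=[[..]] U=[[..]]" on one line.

L=[[1,0,0,0],[1,1,0,0],[1,-2,1,0],[-1,0,0,1]] U=[[2,-2,-1,0],[0,-1,0,2],[0,0,2,0],[0,0,0,2]]

  r1 -= 1·r0 → [0,-1,0,2]
  r2 -= 1·r0 → [0,2,2,-4]
  r3 -= -1·r0 → [0,0,0,2]
  r2 -= -2·r1 → [0,0,2,0]
  r3 -= 0·r1 → [0,0,0,2]
  r3 -= 0·r2 → [0,0,0,2]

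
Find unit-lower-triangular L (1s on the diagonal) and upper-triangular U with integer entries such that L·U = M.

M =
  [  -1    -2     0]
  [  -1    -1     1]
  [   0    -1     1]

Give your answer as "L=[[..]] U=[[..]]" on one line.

L=[[1,0,0],[1,1,0],[0,-1,1]] U=[[-1,-2,0],[0,1,1],[0,0,2]]

  row1 -= 1·row0 → [0,1,1]
  row2 -= 0·row0 → [0,-1,1]
  row2 -= -1·row1 → [0,0,2]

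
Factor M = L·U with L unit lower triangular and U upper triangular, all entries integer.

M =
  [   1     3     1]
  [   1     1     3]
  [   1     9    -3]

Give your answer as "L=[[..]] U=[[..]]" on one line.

L=[[1,0,0],[1,1,0],[1,-3,1]] U=[[1,3,1],[0,-2,2],[0,0,2]]

  R1 -= 1·R0 → [0,-2,2]
  R2 -= 1·R0 → [0,6,-4]
  R2 -= -3·R1 → [0,0,2]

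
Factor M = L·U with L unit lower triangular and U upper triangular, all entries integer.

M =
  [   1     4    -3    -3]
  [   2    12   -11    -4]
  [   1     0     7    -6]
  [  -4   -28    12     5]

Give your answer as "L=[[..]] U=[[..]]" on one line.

  r1 -= 2·r0 → [0,4,-5,2]
  r2 -= 1·r0 → [0,-4,10,-3]
  r3 -= -4·r0 → [0,-12,0,-7]
  r2 -= -1·r1 → [0,0,5,-1]
  r3 -= -3·r1 → [0,0,-15,-1]
  r3 -= -3·r2 → [0,0,0,-4]

L=[[1,0,0,0],[2,1,0,0],[1,-1,1,0],[-4,-3,-3,1]] U=[[1,4,-3,-3],[0,4,-5,2],[0,0,5,-1],[0,0,0,-4]]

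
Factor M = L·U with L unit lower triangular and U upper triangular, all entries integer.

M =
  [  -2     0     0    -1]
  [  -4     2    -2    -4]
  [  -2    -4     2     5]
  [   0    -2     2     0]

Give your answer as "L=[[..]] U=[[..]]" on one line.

L=[[1,0,0,0],[2,1,0,0],[1,-2,1,0],[0,-1,0,1]] U=[[-2,0,0,-1],[0,2,-2,-2],[0,0,-2,2],[0,0,0,-2]]

  R1 -= 2·R0 → [0,2,-2,-2]
  R2 -= 1·R0 → [0,-4,2,6]
  R3 -= 0·R0 → [0,-2,2,0]
  R2 -= -2·R1 → [0,0,-2,2]
  R3 -= -1·R1 → [0,0,0,-2]
  R3 -= 0·R2 → [0,0,0,-2]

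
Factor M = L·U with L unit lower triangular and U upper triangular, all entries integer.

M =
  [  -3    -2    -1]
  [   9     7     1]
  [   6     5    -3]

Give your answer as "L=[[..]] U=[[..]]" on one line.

  r1 -= -3·r0 → [0,1,-2]
  r2 -= -2·r0 → [0,1,-5]
  r2 -= 1·r1 → [0,0,-3]

L=[[1,0,0],[-3,1,0],[-2,1,1]] U=[[-3,-2,-1],[0,1,-2],[0,0,-3]]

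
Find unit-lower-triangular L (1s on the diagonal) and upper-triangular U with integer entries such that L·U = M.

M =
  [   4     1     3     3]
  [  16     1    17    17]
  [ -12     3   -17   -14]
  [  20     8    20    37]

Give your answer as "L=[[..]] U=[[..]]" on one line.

  R1 -= 4·R0 → [0,-3,5,5]
  R2 -= -3·R0 → [0,6,-8,-5]
  R3 -= 5·R0 → [0,3,5,22]
  R2 -= -2·R1 → [0,0,2,5]
  R3 -= -1·R1 → [0,0,10,27]
  R3 -= 5·R2 → [0,0,0,2]

L=[[1,0,0,0],[4,1,0,0],[-3,-2,1,0],[5,-1,5,1]] U=[[4,1,3,3],[0,-3,5,5],[0,0,2,5],[0,0,0,2]]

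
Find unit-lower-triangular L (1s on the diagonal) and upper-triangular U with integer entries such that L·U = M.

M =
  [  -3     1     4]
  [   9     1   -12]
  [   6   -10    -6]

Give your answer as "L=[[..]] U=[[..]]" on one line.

  r1 -= -3·r0 → [0,4,0]
  r2 -= -2·r0 → [0,-8,2]
  r2 -= -2·r1 → [0,0,2]

L=[[1,0,0],[-3,1,0],[-2,-2,1]] U=[[-3,1,4],[0,4,0],[0,0,2]]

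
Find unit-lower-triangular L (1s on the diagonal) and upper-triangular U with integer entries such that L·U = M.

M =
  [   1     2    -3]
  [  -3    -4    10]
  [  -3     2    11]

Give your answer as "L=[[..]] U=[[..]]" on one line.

  R1 -= -3·R0 → [0,2,1]
  R2 -= -3·R0 → [0,8,2]
  R2 -= 4·R1 → [0,0,-2]

L=[[1,0,0],[-3,1,0],[-3,4,1]] U=[[1,2,-3],[0,2,1],[0,0,-2]]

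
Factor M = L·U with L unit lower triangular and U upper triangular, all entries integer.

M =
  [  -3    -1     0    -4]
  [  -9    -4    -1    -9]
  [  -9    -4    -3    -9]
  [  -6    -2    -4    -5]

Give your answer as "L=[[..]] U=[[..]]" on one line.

  r1 -= 3·r0 → [0,-1,-1,3]
  r2 -= 3·r0 → [0,-1,-3,3]
  r3 -= 2·r0 → [0,0,-4,3]
  r2 -= 1·r1 → [0,0,-2,0]
  r3 -= 0·r1 → [0,0,-4,3]
  r3 -= 2·r2 → [0,0,0,3]

L=[[1,0,0,0],[3,1,0,0],[3,1,1,0],[2,0,2,1]] U=[[-3,-1,0,-4],[0,-1,-1,3],[0,0,-2,0],[0,0,0,3]]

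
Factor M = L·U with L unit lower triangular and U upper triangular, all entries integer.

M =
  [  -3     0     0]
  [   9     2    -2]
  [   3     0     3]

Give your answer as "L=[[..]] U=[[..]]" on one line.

L=[[1,0,0],[-3,1,0],[-1,0,1]] U=[[-3,0,0],[0,2,-2],[0,0,3]]

  r1 -= -3·r0 → [0,2,-2]
  r2 -= -1·r0 → [0,0,3]
  r2 -= 0·r1 → [0,0,3]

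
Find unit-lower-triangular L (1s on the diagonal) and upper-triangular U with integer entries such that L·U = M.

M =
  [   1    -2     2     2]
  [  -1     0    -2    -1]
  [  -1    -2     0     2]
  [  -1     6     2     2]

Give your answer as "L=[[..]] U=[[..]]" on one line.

  row1 -= -1·row0 → [0,-2,0,1]
  row2 -= -1·row0 → [0,-4,2,4]
  row3 -= -1·row0 → [0,4,4,4]
  row2 -= 2·row1 → [0,0,2,2]
  row3 -= -2·row1 → [0,0,4,6]
  row3 -= 2·row2 → [0,0,0,2]

L=[[1,0,0,0],[-1,1,0,0],[-1,2,1,0],[-1,-2,2,1]] U=[[1,-2,2,2],[0,-2,0,1],[0,0,2,2],[0,0,0,2]]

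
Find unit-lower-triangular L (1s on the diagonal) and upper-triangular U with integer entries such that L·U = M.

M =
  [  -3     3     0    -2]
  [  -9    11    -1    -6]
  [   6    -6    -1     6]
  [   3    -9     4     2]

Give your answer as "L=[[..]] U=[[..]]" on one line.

  R1 -= 3·R0 → [0,2,-1,0]
  R2 -= -2·R0 → [0,0,-1,2]
  R3 -= -1·R0 → [0,-6,4,0]
  R2 -= 0·R1 → [0,0,-1,2]
  R3 -= -3·R1 → [0,0,1,0]
  R3 -= -1·R2 → [0,0,0,2]

L=[[1,0,0,0],[3,1,0,0],[-2,0,1,0],[-1,-3,-1,1]] U=[[-3,3,0,-2],[0,2,-1,0],[0,0,-1,2],[0,0,0,2]]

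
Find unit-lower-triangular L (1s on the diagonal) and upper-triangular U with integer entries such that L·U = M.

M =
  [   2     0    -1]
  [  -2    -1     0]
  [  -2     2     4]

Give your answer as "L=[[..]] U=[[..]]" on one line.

L=[[1,0,0],[-1,1,0],[-1,-2,1]] U=[[2,0,-1],[0,-1,-1],[0,0,1]]

  R1 -= -1·R0 → [0,-1,-1]
  R2 -= -1·R0 → [0,2,3]
  R2 -= -2·R1 → [0,0,1]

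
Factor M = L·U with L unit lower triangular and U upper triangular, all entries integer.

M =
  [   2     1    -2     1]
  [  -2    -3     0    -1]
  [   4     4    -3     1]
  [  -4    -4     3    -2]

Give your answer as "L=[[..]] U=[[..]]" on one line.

L=[[1,0,0,0],[-1,1,0,0],[2,-1,1,0],[-2,1,-1,1]] U=[[2,1,-2,1],[0,-2,-2,0],[0,0,-1,-1],[0,0,0,-1]]

  R1 -= -1·R0 → [0,-2,-2,0]
  R2 -= 2·R0 → [0,2,1,-1]
  R3 -= -2·R0 → [0,-2,-1,0]
  R2 -= -1·R1 → [0,0,-1,-1]
  R3 -= 1·R1 → [0,0,1,0]
  R3 -= -1·R2 → [0,0,0,-1]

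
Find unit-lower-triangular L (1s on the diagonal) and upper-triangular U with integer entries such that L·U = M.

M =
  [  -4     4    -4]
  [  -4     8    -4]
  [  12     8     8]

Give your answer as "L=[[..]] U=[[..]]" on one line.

  row1 -= 1·row0 → [0,4,0]
  row2 -= -3·row0 → [0,20,-4]
  row2 -= 5·row1 → [0,0,-4]

L=[[1,0,0],[1,1,0],[-3,5,1]] U=[[-4,4,-4],[0,4,0],[0,0,-4]]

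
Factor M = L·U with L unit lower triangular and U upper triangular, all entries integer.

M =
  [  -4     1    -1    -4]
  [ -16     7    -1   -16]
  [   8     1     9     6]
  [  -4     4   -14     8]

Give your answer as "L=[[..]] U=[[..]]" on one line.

L=[[1,0,0,0],[4,1,0,0],[-2,1,1,0],[1,1,-4,1]] U=[[-4,1,-1,-4],[0,3,3,0],[0,0,4,-2],[0,0,0,4]]

  row1 -= 4·row0 → [0,3,3,0]
  row2 -= -2·row0 → [0,3,7,-2]
  row3 -= 1·row0 → [0,3,-13,12]
  row2 -= 1·row1 → [0,0,4,-2]
  row3 -= 1·row1 → [0,0,-16,12]
  row3 -= -4·row2 → [0,0,0,4]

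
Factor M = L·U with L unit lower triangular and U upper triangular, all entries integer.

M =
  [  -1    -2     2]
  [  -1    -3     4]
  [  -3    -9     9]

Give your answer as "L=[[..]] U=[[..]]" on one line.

L=[[1,0,0],[1,1,0],[3,3,1]] U=[[-1,-2,2],[0,-1,2],[0,0,-3]]

  R1 -= 1·R0 → [0,-1,2]
  R2 -= 3·R0 → [0,-3,3]
  R2 -= 3·R1 → [0,0,-3]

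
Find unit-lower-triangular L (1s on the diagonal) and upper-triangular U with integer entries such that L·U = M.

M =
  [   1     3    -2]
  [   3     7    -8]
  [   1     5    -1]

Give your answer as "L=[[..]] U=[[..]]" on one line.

L=[[1,0,0],[3,1,0],[1,-1,1]] U=[[1,3,-2],[0,-2,-2],[0,0,-1]]

  row1 -= 3·row0 → [0,-2,-2]
  row2 -= 1·row0 → [0,2,1]
  row2 -= -1·row1 → [0,0,-1]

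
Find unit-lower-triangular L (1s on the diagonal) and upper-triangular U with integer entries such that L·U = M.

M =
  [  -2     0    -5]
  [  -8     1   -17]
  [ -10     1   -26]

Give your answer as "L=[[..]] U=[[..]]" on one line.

  R1 -= 4·R0 → [0,1,3]
  R2 -= 5·R0 → [0,1,-1]
  R2 -= 1·R1 → [0,0,-4]

L=[[1,0,0],[4,1,0],[5,1,1]] U=[[-2,0,-5],[0,1,3],[0,0,-4]]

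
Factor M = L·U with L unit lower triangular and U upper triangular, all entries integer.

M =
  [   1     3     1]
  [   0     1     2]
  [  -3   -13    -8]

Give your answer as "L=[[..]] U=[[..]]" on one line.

  R1 -= 0·R0 → [0,1,2]
  R2 -= -3·R0 → [0,-4,-5]
  R2 -= -4·R1 → [0,0,3]

L=[[1,0,0],[0,1,0],[-3,-4,1]] U=[[1,3,1],[0,1,2],[0,0,3]]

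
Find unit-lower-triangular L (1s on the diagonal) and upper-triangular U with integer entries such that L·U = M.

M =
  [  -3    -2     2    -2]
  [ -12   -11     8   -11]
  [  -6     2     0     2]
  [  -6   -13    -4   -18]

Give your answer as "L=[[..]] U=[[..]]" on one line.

  R1 -= 4·R0 → [0,-3,0,-3]
  R2 -= 2·R0 → [0,6,-4,6]
  R3 -= 2·R0 → [0,-9,-8,-14]
  R2 -= -2·R1 → [0,0,-4,0]
  R3 -= 3·R1 → [0,0,-8,-5]
  R3 -= 2·R2 → [0,0,0,-5]

L=[[1,0,0,0],[4,1,0,0],[2,-2,1,0],[2,3,2,1]] U=[[-3,-2,2,-2],[0,-3,0,-3],[0,0,-4,0],[0,0,0,-5]]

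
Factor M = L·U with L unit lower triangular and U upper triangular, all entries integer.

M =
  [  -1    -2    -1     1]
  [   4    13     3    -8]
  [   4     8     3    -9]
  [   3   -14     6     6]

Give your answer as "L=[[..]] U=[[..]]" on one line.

L=[[1,0,0,0],[-4,1,0,0],[-4,0,1,0],[-3,-4,1,1]] U=[[-1,-2,-1,1],[0,5,-1,-4],[0,0,-1,-5],[0,0,0,-2]]

  row1 -= -4·row0 → [0,5,-1,-4]
  row2 -= -4·row0 → [0,0,-1,-5]
  row3 -= -3·row0 → [0,-20,3,9]
  row2 -= 0·row1 → [0,0,-1,-5]
  row3 -= -4·row1 → [0,0,-1,-7]
  row3 -= 1·row2 → [0,0,0,-2]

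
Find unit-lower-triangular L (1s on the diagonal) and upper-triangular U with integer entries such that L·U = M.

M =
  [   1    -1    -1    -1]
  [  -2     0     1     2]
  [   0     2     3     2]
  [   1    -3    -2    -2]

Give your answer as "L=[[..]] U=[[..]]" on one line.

  row1 -= -2·row0 → [0,-2,-1,0]
  row2 -= 0·row0 → [0,2,3,2]
  row3 -= 1·row0 → [0,-2,-1,-1]
  row2 -= -1·row1 → [0,0,2,2]
  row3 -= 1·row1 → [0,0,0,-1]
  row3 -= 0·row2 → [0,0,0,-1]

L=[[1,0,0,0],[-2,1,0,0],[0,-1,1,0],[1,1,0,1]] U=[[1,-1,-1,-1],[0,-2,-1,0],[0,0,2,2],[0,0,0,-1]]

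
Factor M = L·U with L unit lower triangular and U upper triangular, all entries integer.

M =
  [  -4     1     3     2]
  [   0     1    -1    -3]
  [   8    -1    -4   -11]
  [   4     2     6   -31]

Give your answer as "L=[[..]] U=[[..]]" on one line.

L=[[1,0,0,0],[0,1,0,0],[-2,1,1,0],[-1,3,4,1]] U=[[-4,1,3,2],[0,1,-1,-3],[0,0,3,-4],[0,0,0,-4]]

  r1 -= 0·r0 → [0,1,-1,-3]
  r2 -= -2·r0 → [0,1,2,-7]
  r3 -= -1·r0 → [0,3,9,-29]
  r2 -= 1·r1 → [0,0,3,-4]
  r3 -= 3·r1 → [0,0,12,-20]
  r3 -= 4·r2 → [0,0,0,-4]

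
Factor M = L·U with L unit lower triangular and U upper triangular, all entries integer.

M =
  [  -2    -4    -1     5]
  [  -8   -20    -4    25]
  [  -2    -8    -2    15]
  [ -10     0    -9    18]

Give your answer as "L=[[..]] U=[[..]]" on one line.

L=[[1,0,0,0],[4,1,0,0],[1,1,1,0],[5,-5,4,1]] U=[[-2,-4,-1,5],[0,-4,0,5],[0,0,-1,5],[0,0,0,-2]]

  R1 -= 4·R0 → [0,-4,0,5]
  R2 -= 1·R0 → [0,-4,-1,10]
  R3 -= 5·R0 → [0,20,-4,-7]
  R2 -= 1·R1 → [0,0,-1,5]
  R3 -= -5·R1 → [0,0,-4,18]
  R3 -= 4·R2 → [0,0,0,-2]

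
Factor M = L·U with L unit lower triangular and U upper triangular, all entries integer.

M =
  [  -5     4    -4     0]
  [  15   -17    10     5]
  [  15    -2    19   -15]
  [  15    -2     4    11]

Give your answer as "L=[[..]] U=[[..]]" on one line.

  r1 -= -3·r0 → [0,-5,-2,5]
  r2 -= -3·r0 → [0,10,7,-15]
  r3 -= -3·r0 → [0,10,-8,11]
  r2 -= -2·r1 → [0,0,3,-5]
  r3 -= -2·r1 → [0,0,-12,21]
  r3 -= -4·r2 → [0,0,0,1]

L=[[1,0,0,0],[-3,1,0,0],[-3,-2,1,0],[-3,-2,-4,1]] U=[[-5,4,-4,0],[0,-5,-2,5],[0,0,3,-5],[0,0,0,1]]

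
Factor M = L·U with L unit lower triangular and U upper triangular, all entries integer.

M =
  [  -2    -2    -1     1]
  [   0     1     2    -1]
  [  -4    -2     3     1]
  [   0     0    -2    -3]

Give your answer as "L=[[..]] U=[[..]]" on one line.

L=[[1,0,0,0],[0,1,0,0],[2,2,1,0],[0,0,-2,1]] U=[[-2,-2,-1,1],[0,1,2,-1],[0,0,1,1],[0,0,0,-1]]

  r1 -= 0·r0 → [0,1,2,-1]
  r2 -= 2·r0 → [0,2,5,-1]
  r3 -= 0·r0 → [0,0,-2,-3]
  r2 -= 2·r1 → [0,0,1,1]
  r3 -= 0·r1 → [0,0,-2,-3]
  r3 -= -2·r2 → [0,0,0,-1]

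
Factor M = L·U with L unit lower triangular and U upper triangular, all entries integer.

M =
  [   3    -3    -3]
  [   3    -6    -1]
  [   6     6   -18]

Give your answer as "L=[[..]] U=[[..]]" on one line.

L=[[1,0,0],[1,1,0],[2,-4,1]] U=[[3,-3,-3],[0,-3,2],[0,0,-4]]

  r1 -= 1·r0 → [0,-3,2]
  r2 -= 2·r0 → [0,12,-12]
  r2 -= -4·r1 → [0,0,-4]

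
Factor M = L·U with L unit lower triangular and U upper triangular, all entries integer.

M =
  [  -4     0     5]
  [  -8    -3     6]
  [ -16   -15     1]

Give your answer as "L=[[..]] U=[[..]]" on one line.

L=[[1,0,0],[2,1,0],[4,5,1]] U=[[-4,0,5],[0,-3,-4],[0,0,1]]

  r1 -= 2·r0 → [0,-3,-4]
  r2 -= 4·r0 → [0,-15,-19]
  r2 -= 5·r1 → [0,0,1]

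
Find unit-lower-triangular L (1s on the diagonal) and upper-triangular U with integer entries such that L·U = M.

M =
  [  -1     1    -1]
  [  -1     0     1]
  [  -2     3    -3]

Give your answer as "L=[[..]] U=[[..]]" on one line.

L=[[1,0,0],[1,1,0],[2,-1,1]] U=[[-1,1,-1],[0,-1,2],[0,0,1]]

  R1 -= 1·R0 → [0,-1,2]
  R2 -= 2·R0 → [0,1,-1]
  R2 -= -1·R1 → [0,0,1]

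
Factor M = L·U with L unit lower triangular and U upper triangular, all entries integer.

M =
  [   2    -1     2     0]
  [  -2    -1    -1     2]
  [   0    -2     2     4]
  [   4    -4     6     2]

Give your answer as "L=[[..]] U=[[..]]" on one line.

L=[[1,0,0,0],[-1,1,0,0],[0,1,1,0],[2,1,1,1]] U=[[2,-1,2,0],[0,-2,1,2],[0,0,1,2],[0,0,0,-2]]

  r1 -= -1·r0 → [0,-2,1,2]
  r2 -= 0·r0 → [0,-2,2,4]
  r3 -= 2·r0 → [0,-2,2,2]
  r2 -= 1·r1 → [0,0,1,2]
  r3 -= 1·r1 → [0,0,1,0]
  r3 -= 1·r2 → [0,0,0,-2]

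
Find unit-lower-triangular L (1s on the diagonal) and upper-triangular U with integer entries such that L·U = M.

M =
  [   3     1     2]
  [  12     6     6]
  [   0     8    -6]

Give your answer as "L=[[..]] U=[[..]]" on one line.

L=[[1,0,0],[4,1,0],[0,4,1]] U=[[3,1,2],[0,2,-2],[0,0,2]]

  row1 -= 4·row0 → [0,2,-2]
  row2 -= 0·row0 → [0,8,-6]
  row2 -= 4·row1 → [0,0,2]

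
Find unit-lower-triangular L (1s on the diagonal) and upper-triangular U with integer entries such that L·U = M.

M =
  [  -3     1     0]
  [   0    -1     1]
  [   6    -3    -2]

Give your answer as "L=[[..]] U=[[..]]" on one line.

  r1 -= 0·r0 → [0,-1,1]
  r2 -= -2·r0 → [0,-1,-2]
  r2 -= 1·r1 → [0,0,-3]

L=[[1,0,0],[0,1,0],[-2,1,1]] U=[[-3,1,0],[0,-1,1],[0,0,-3]]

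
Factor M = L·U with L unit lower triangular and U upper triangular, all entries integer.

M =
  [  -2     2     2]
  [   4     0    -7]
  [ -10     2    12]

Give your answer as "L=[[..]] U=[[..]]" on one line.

  r1 -= -2·r0 → [0,4,-3]
  r2 -= 5·r0 → [0,-8,2]
  r2 -= -2·r1 → [0,0,-4]

L=[[1,0,0],[-2,1,0],[5,-2,1]] U=[[-2,2,2],[0,4,-3],[0,0,-4]]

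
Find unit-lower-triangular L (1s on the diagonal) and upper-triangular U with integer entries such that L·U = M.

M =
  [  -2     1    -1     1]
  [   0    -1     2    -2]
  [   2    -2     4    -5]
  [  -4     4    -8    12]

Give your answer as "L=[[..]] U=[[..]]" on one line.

L=[[1,0,0,0],[0,1,0,0],[-1,1,1,0],[2,-2,-2,1]] U=[[-2,1,-1,1],[0,-1,2,-2],[0,0,1,-2],[0,0,0,2]]

  row1 -= 0·row0 → [0,-1,2,-2]
  row2 -= -1·row0 → [0,-1,3,-4]
  row3 -= 2·row0 → [0,2,-6,10]
  row2 -= 1·row1 → [0,0,1,-2]
  row3 -= -2·row1 → [0,0,-2,6]
  row3 -= -2·row2 → [0,0,0,2]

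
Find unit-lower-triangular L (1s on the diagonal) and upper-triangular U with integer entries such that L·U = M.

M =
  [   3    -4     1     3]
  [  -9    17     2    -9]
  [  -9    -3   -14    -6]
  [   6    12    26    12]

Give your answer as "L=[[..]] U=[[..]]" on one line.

  row1 -= -3·row0 → [0,5,5,0]
  row2 -= -3·row0 → [0,-15,-11,3]
  row3 -= 2·row0 → [0,20,24,6]
  row2 -= -3·row1 → [0,0,4,3]
  row3 -= 4·row1 → [0,0,4,6]
  row3 -= 1·row2 → [0,0,0,3]

L=[[1,0,0,0],[-3,1,0,0],[-3,-3,1,0],[2,4,1,1]] U=[[3,-4,1,3],[0,5,5,0],[0,0,4,3],[0,0,0,3]]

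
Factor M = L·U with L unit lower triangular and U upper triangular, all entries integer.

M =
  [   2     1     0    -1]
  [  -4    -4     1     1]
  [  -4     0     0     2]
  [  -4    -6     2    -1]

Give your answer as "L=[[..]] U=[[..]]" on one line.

L=[[1,0,0,0],[-2,1,0,0],[-2,-1,1,0],[-2,2,0,1]] U=[[2,1,0,-1],[0,-2,1,-1],[0,0,1,-1],[0,0,0,-1]]

  R1 -= -2·R0 → [0,-2,1,-1]
  R2 -= -2·R0 → [0,2,0,0]
  R3 -= -2·R0 → [0,-4,2,-3]
  R2 -= -1·R1 → [0,0,1,-1]
  R3 -= 2·R1 → [0,0,0,-1]
  R3 -= 0·R2 → [0,0,0,-1]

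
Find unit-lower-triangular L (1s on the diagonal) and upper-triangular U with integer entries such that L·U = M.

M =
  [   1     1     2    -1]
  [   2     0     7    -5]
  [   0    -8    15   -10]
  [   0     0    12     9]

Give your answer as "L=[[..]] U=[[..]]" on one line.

L=[[1,0,0,0],[2,1,0,0],[0,4,1,0],[0,0,4,1]] U=[[1,1,2,-1],[0,-2,3,-3],[0,0,3,2],[0,0,0,1]]

  R1 -= 2·R0 → [0,-2,3,-3]
  R2 -= 0·R0 → [0,-8,15,-10]
  R3 -= 0·R0 → [0,0,12,9]
  R2 -= 4·R1 → [0,0,3,2]
  R3 -= 0·R1 → [0,0,12,9]
  R3 -= 4·R2 → [0,0,0,1]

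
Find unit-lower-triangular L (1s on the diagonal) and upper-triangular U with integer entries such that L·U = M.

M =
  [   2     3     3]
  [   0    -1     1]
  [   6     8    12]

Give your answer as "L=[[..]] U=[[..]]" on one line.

L=[[1,0,0],[0,1,0],[3,1,1]] U=[[2,3,3],[0,-1,1],[0,0,2]]

  r1 -= 0·r0 → [0,-1,1]
  r2 -= 3·r0 → [0,-1,3]
  r2 -= 1·r1 → [0,0,2]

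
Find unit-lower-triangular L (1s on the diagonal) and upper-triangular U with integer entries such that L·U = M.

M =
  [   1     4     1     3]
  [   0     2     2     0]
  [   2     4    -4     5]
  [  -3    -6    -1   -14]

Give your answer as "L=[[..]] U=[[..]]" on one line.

L=[[1,0,0,0],[0,1,0,0],[2,-2,1,0],[-3,3,2,1]] U=[[1,4,1,3],[0,2,2,0],[0,0,-2,-1],[0,0,0,-3]]

  R1 -= 0·R0 → [0,2,2,0]
  R2 -= 2·R0 → [0,-4,-6,-1]
  R3 -= -3·R0 → [0,6,2,-5]
  R2 -= -2·R1 → [0,0,-2,-1]
  R3 -= 3·R1 → [0,0,-4,-5]
  R3 -= 2·R2 → [0,0,0,-3]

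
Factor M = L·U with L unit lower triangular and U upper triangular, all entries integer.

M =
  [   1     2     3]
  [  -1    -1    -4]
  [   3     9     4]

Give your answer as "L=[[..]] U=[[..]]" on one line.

L=[[1,0,0],[-1,1,0],[3,3,1]] U=[[1,2,3],[0,1,-1],[0,0,-2]]

  row1 -= -1·row0 → [0,1,-1]
  row2 -= 3·row0 → [0,3,-5]
  row2 -= 3·row1 → [0,0,-2]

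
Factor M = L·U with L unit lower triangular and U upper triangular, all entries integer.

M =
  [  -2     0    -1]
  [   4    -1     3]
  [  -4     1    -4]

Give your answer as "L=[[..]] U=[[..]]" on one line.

  R1 -= -2·R0 → [0,-1,1]
  R2 -= 2·R0 → [0,1,-2]
  R2 -= -1·R1 → [0,0,-1]

L=[[1,0,0],[-2,1,0],[2,-1,1]] U=[[-2,0,-1],[0,-1,1],[0,0,-1]]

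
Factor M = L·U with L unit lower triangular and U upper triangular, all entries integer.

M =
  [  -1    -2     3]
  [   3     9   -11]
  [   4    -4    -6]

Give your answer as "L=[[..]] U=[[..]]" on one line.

L=[[1,0,0],[-3,1,0],[-4,-4,1]] U=[[-1,-2,3],[0,3,-2],[0,0,-2]]

  r1 -= -3·r0 → [0,3,-2]
  r2 -= -4·r0 → [0,-12,6]
  r2 -= -4·r1 → [0,0,-2]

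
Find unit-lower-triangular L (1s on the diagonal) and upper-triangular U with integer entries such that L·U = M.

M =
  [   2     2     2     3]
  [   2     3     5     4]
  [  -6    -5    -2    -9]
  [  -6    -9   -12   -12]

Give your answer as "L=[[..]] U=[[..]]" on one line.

L=[[1,0,0,0],[1,1,0,0],[-3,1,1,0],[-3,-3,3,1]] U=[[2,2,2,3],[0,1,3,1],[0,0,1,-1],[0,0,0,3]]

  R1 -= 1·R0 → [0,1,3,1]
  R2 -= -3·R0 → [0,1,4,0]
  R3 -= -3·R0 → [0,-3,-6,-3]
  R2 -= 1·R1 → [0,0,1,-1]
  R3 -= -3·R1 → [0,0,3,0]
  R3 -= 3·R2 → [0,0,0,3]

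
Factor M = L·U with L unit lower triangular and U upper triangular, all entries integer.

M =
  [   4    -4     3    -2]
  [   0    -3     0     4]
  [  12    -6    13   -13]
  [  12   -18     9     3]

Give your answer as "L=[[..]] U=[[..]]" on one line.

  R1 -= 0·R0 → [0,-3,0,4]
  R2 -= 3·R0 → [0,6,4,-7]
  R3 -= 3·R0 → [0,-6,0,9]
  R2 -= -2·R1 → [0,0,4,1]
  R3 -= 2·R1 → [0,0,0,1]
  R3 -= 0·R2 → [0,0,0,1]

L=[[1,0,0,0],[0,1,0,0],[3,-2,1,0],[3,2,0,1]] U=[[4,-4,3,-2],[0,-3,0,4],[0,0,4,1],[0,0,0,1]]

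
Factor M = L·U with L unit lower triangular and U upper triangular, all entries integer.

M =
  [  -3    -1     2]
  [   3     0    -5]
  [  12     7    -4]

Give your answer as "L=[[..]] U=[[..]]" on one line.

  R1 -= -1·R0 → [0,-1,-3]
  R2 -= -4·R0 → [0,3,4]
  R2 -= -3·R1 → [0,0,-5]

L=[[1,0,0],[-1,1,0],[-4,-3,1]] U=[[-3,-1,2],[0,-1,-3],[0,0,-5]]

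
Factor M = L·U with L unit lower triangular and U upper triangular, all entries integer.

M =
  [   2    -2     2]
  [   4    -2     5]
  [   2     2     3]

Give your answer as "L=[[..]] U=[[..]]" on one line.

L=[[1,0,0],[2,1,0],[1,2,1]] U=[[2,-2,2],[0,2,1],[0,0,-1]]

  row1 -= 2·row0 → [0,2,1]
  row2 -= 1·row0 → [0,4,1]
  row2 -= 2·row1 → [0,0,-1]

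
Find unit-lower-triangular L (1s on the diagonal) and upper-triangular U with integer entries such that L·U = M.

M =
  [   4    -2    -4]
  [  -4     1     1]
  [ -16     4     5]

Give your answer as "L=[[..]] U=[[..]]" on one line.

  row1 -= -1·row0 → [0,-1,-3]
  row2 -= -4·row0 → [0,-4,-11]
  row2 -= 4·row1 → [0,0,1]

L=[[1,0,0],[-1,1,0],[-4,4,1]] U=[[4,-2,-4],[0,-1,-3],[0,0,1]]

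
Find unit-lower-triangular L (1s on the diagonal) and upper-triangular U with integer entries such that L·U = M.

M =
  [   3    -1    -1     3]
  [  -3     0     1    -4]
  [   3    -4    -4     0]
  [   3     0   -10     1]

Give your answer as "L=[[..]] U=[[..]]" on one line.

  r1 -= -1·r0 → [0,-1,0,-1]
  r2 -= 1·r0 → [0,-3,-3,-3]
  r3 -= 1·r0 → [0,1,-9,-2]
  r2 -= 3·r1 → [0,0,-3,0]
  r3 -= -1·r1 → [0,0,-9,-3]
  r3 -= 3·r2 → [0,0,0,-3]

L=[[1,0,0,0],[-1,1,0,0],[1,3,1,0],[1,-1,3,1]] U=[[3,-1,-1,3],[0,-1,0,-1],[0,0,-3,0],[0,0,0,-3]]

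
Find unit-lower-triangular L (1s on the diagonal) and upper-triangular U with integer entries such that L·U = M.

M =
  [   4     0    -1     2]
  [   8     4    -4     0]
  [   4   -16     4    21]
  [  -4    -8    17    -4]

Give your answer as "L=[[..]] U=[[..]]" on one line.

  r1 -= 2·r0 → [0,4,-2,-4]
  r2 -= 1·r0 → [0,-16,5,19]
  r3 -= -1·r0 → [0,-8,16,-2]
  r2 -= -4·r1 → [0,0,-3,3]
  r3 -= -2·r1 → [0,0,12,-10]
  r3 -= -4·r2 → [0,0,0,2]

L=[[1,0,0,0],[2,1,0,0],[1,-4,1,0],[-1,-2,-4,1]] U=[[4,0,-1,2],[0,4,-2,-4],[0,0,-3,3],[0,0,0,2]]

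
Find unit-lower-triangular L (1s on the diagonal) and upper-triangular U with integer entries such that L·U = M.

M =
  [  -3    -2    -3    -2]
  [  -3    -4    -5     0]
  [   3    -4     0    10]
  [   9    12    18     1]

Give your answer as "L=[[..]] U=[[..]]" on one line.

L=[[1,0,0,0],[1,1,0,0],[-1,3,1,0],[-3,-3,1,1]] U=[[-3,-2,-3,-2],[0,-2,-2,2],[0,0,3,2],[0,0,0,-1]]

  R1 -= 1·R0 → [0,-2,-2,2]
  R2 -= -1·R0 → [0,-6,-3,8]
  R3 -= -3·R0 → [0,6,9,-5]
  R2 -= 3·R1 → [0,0,3,2]
  R3 -= -3·R1 → [0,0,3,1]
  R3 -= 1·R2 → [0,0,0,-1]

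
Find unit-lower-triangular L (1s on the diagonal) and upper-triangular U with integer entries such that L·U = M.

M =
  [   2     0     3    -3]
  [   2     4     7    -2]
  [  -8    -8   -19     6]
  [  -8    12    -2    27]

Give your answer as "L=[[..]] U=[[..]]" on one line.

L=[[1,0,0,0],[1,1,0,0],[-4,-2,1,0],[-4,3,-2,1]] U=[[2,0,3,-3],[0,4,4,1],[0,0,1,-4],[0,0,0,4]]

  R1 -= 1·R0 → [0,4,4,1]
  R2 -= -4·R0 → [0,-8,-7,-6]
  R3 -= -4·R0 → [0,12,10,15]
  R2 -= -2·R1 → [0,0,1,-4]
  R3 -= 3·R1 → [0,0,-2,12]
  R3 -= -2·R2 → [0,0,0,4]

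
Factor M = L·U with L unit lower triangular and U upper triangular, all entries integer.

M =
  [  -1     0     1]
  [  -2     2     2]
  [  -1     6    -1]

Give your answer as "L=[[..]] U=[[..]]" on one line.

L=[[1,0,0],[2,1,0],[1,3,1]] U=[[-1,0,1],[0,2,0],[0,0,-2]]

  r1 -= 2·r0 → [0,2,0]
  r2 -= 1·r0 → [0,6,-2]
  r2 -= 3·r1 → [0,0,-2]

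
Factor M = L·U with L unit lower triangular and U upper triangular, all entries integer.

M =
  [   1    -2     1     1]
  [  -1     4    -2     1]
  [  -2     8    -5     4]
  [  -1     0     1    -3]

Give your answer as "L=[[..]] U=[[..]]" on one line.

  R1 -= -1·R0 → [0,2,-1,2]
  R2 -= -2·R0 → [0,4,-3,6]
  R3 -= -1·R0 → [0,-2,2,-2]
  R2 -= 2·R1 → [0,0,-1,2]
  R3 -= -1·R1 → [0,0,1,0]
  R3 -= -1·R2 → [0,0,0,2]

L=[[1,0,0,0],[-1,1,0,0],[-2,2,1,0],[-1,-1,-1,1]] U=[[1,-2,1,1],[0,2,-1,2],[0,0,-1,2],[0,0,0,2]]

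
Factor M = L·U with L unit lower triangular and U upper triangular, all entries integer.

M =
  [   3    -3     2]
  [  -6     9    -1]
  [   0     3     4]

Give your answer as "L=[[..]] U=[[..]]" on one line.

L=[[1,0,0],[-2,1,0],[0,1,1]] U=[[3,-3,2],[0,3,3],[0,0,1]]

  row1 -= -2·row0 → [0,3,3]
  row2 -= 0·row0 → [0,3,4]
  row2 -= 1·row1 → [0,0,1]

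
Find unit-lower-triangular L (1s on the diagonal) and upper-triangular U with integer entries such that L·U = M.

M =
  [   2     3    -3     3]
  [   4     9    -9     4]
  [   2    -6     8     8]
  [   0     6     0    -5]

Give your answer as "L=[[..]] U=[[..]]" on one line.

L=[[1,0,0,0],[2,1,0,0],[1,-3,1,0],[0,2,3,1]] U=[[2,3,-3,3],[0,3,-3,-2],[0,0,2,-1],[0,0,0,2]]

  R1 -= 2·R0 → [0,3,-3,-2]
  R2 -= 1·R0 → [0,-9,11,5]
  R3 -= 0·R0 → [0,6,0,-5]
  R2 -= -3·R1 → [0,0,2,-1]
  R3 -= 2·R1 → [0,0,6,-1]
  R3 -= 3·R2 → [0,0,0,2]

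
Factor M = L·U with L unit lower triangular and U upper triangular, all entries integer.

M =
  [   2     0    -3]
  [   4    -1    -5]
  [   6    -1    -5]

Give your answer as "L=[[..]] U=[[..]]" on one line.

  r1 -= 2·r0 → [0,-1,1]
  r2 -= 3·r0 → [0,-1,4]
  r2 -= 1·r1 → [0,0,3]

L=[[1,0,0],[2,1,0],[3,1,1]] U=[[2,0,-3],[0,-1,1],[0,0,3]]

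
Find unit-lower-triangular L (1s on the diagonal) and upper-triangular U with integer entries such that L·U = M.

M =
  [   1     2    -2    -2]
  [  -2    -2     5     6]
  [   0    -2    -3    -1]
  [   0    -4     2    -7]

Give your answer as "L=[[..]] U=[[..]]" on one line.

L=[[1,0,0,0],[-2,1,0,0],[0,-1,1,0],[0,-2,-2,1]] U=[[1,2,-2,-2],[0,2,1,2],[0,0,-2,1],[0,0,0,-1]]

  R1 -= -2·R0 → [0,2,1,2]
  R2 -= 0·R0 → [0,-2,-3,-1]
  R3 -= 0·R0 → [0,-4,2,-7]
  R2 -= -1·R1 → [0,0,-2,1]
  R3 -= -2·R1 → [0,0,4,-3]
  R3 -= -2·R2 → [0,0,0,-1]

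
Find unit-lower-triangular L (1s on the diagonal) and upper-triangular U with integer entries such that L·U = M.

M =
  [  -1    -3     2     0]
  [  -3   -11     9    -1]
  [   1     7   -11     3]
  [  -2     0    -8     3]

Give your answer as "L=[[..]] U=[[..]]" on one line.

  R1 -= 3·R0 → [0,-2,3,-1]
  R2 -= -1·R0 → [0,4,-9,3]
  R3 -= 2·R0 → [0,6,-12,3]
  R2 -= -2·R1 → [0,0,-3,1]
  R3 -= -3·R1 → [0,0,-3,0]
  R3 -= 1·R2 → [0,0,0,-1]

L=[[1,0,0,0],[3,1,0,0],[-1,-2,1,0],[2,-3,1,1]] U=[[-1,-3,2,0],[0,-2,3,-1],[0,0,-3,1],[0,0,0,-1]]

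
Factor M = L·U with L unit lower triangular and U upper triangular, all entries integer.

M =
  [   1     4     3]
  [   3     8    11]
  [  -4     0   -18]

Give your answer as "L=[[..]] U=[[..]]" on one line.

L=[[1,0,0],[3,1,0],[-4,-4,1]] U=[[1,4,3],[0,-4,2],[0,0,2]]

  row1 -= 3·row0 → [0,-4,2]
  row2 -= -4·row0 → [0,16,-6]
  row2 -= -4·row1 → [0,0,2]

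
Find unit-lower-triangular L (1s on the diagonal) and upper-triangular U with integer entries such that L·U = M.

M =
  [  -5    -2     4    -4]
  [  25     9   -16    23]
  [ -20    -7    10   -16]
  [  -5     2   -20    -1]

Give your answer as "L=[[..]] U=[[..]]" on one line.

  r1 -= -5·r0 → [0,-1,4,3]
  r2 -= 4·r0 → [0,1,-6,0]
  r3 -= 1·r0 → [0,4,-24,3]
  r2 -= -1·r1 → [0,0,-2,3]
  r3 -= -4·r1 → [0,0,-8,15]
  r3 -= 4·r2 → [0,0,0,3]

L=[[1,0,0,0],[-5,1,0,0],[4,-1,1,0],[1,-4,4,1]] U=[[-5,-2,4,-4],[0,-1,4,3],[0,0,-2,3],[0,0,0,3]]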